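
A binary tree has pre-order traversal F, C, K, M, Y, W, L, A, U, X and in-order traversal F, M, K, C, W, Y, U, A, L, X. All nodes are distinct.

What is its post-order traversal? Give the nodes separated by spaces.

M K W U A X L Y C F

The first element of pre-order is the root; it splits in-order into left and right subtrees.
Root F: left subtree has 0 nodes { }, right has 9 {M, K, C, W, Y, U, A, L, X}.
  Root C: left subtree has 2 nodes {M, K}, right has 6 {W, Y, U, A, L, X}.
    Root K: left subtree has 1 node {M}, right has 0 { }.
    Root Y: left subtree has 1 node {W}, right has 4 {U, A, L, X}.
      Root L: left subtree has 2 nodes {U, A}, right has 1 {X}.
        Root A: left subtree has 1 node {U}, right has 0 { }.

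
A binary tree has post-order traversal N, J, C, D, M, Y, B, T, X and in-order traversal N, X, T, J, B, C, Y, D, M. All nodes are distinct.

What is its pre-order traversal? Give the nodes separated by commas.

The last element of post-order is the root; it splits in-order into left and right subtrees.
Root X: left subtree has 1 node {N}, right has 7 {T, J, B, C, Y, D, M}.
  Root T: left subtree has 0 nodes { }, right has 6 {J, B, C, Y, D, M}.
    Root B: left subtree has 1 node {J}, right has 4 {C, Y, D, M}.
      Root Y: left subtree has 1 node {C}, right has 2 {D, M}.
        Root M: left subtree has 1 node {D}, right has 0 { }.

X, N, T, B, J, Y, C, M, D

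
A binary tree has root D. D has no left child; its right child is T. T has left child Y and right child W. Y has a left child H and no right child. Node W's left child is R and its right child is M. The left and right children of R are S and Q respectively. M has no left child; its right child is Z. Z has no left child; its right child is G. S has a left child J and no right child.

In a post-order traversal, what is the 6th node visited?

Post-order visits the left subtree, then the right subtree, then the node.
At D: no left child.
At D: go right to T.
  At T: go left to Y.
    At Y: go left to H.
      H is a leaf — visit H.
    At Y: no right child.
    Visit Y.
  At T: go right to W.
    At W: go left to R.
      At R: go left to S.
        At S: go left to J.
          J is a leaf — visit J.
        At S: no right child.
        Visit S.
      At R: go right to Q.
        Q is a leaf — visit Q.
      Visit R.
    At W: go right to M.
      At M: no left child.
      At M: go right to Z.
        At Z: no left child.
        At Z: go right to G.
          G is a leaf — visit G.
        Visit Z.
      Visit M.
    Visit W.
  Visit T.
Visit D.
Full post-order sequence: H, Y, J, S, Q, R, G, Z, M, W, T, D.

R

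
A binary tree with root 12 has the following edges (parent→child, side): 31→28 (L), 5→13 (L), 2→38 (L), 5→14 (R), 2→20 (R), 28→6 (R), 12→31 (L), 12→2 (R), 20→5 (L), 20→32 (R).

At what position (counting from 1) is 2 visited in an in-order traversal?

6

In-order visits the left subtree, then the node, then the right subtree.
At 12: go left to 31.
  At 31: go left to 28.
    At 28: no left child.
    Visit 28.
    At 28: go right to 6.
      6 is a leaf — visit 6.
  Visit 31.
  At 31: no right child.
Visit 12.
At 12: go right to 2.
  At 2: go left to 38.
    38 is a leaf — visit 38.
  Visit 2.
  At 2: go right to 20.
    At 20: go left to 5.
      At 5: go left to 13.
        13 is a leaf — visit 13.
      Visit 5.
      At 5: go right to 14.
        14 is a leaf — visit 14.
    Visit 20.
    At 20: go right to 32.
      32 is a leaf — visit 32.
Full in-order sequence: 28, 6, 31, 12, 38, 2, 13, 5, 14, 20, 32.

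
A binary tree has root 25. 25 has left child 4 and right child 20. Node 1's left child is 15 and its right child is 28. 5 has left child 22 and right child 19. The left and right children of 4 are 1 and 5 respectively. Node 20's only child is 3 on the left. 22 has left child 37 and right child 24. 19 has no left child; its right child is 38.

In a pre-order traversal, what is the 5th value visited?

28

Pre-order visits the node, then its left subtree, then its right subtree.
Visit 25.
At 25: go left to 4.
  Visit 4.
  At 4: go left to 1.
    Visit 1.
    At 1: go left to 15.
      15 is a leaf — visit 15.
    At 1: go right to 28.
      28 is a leaf — visit 28.
  At 4: go right to 5.
    Visit 5.
    At 5: go left to 22.
      Visit 22.
      At 22: go left to 37.
        37 is a leaf — visit 37.
      At 22: go right to 24.
        24 is a leaf — visit 24.
    At 5: go right to 19.
      Visit 19.
      At 19: no left child.
      At 19: go right to 38.
        38 is a leaf — visit 38.
At 25: go right to 20.
  Visit 20.
  At 20: go left to 3.
    3 is a leaf — visit 3.
  At 20: no right child.
Full pre-order sequence: 25, 4, 1, 15, 28, 5, 22, 37, 24, 19, 38, 20, 3.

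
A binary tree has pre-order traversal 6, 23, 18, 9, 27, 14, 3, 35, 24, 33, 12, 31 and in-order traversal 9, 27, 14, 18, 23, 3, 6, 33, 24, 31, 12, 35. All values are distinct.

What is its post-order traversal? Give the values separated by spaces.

14 27 9 18 3 23 33 31 12 24 35 6

The first element of pre-order is the root; it splits in-order into left and right subtrees.
Root 6: left subtree has 6 nodes {9, 27, 14, 18, 23, 3}, right has 5 {33, 24, 31, 12, 35}.
  Root 23: left subtree has 4 nodes {9, 27, 14, 18}, right has 1 {3}.
    Root 18: left subtree has 3 nodes {9, 27, 14}, right has 0 { }.
      Root 9: left subtree has 0 nodes { }, right has 2 {27, 14}.
        Root 27: left subtree has 0 nodes { }, right has 1 {14}.
  Root 35: left subtree has 4 nodes {33, 24, 31, 12}, right has 0 { }.
    Root 24: left subtree has 1 node {33}, right has 2 {31, 12}.
      Root 12: left subtree has 1 node {31}, right has 0 { }.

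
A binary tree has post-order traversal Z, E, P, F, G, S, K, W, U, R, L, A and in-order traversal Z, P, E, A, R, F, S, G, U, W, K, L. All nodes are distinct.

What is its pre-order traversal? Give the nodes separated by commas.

A, P, Z, E, L, R, U, S, F, G, W, K

The last element of post-order is the root; it splits in-order into left and right subtrees.
Root A: left subtree has 3 nodes {Z, P, E}, right has 8 {R, F, S, G, U, W, K, L}.
  Root P: left subtree has 1 node {Z}, right has 1 {E}.
  Root L: left subtree has 7 nodes {R, F, S, G, U, W, K}, right has 0 { }.
    Root R: left subtree has 0 nodes { }, right has 6 {F, S, G, U, W, K}.
      Root U: left subtree has 3 nodes {F, S, G}, right has 2 {W, K}.
        Root S: left subtree has 1 node {F}, right has 1 {G}.
        Root W: left subtree has 0 nodes { }, right has 1 {K}.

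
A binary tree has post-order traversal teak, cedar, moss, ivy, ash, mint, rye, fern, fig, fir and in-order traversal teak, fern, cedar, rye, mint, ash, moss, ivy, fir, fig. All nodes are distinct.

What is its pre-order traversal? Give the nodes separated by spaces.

fir fern teak rye cedar mint ash ivy moss fig

The last element of post-order is the root; it splits in-order into left and right subtrees.
Root fir: left subtree has 8 nodes {teak, fern, cedar, rye, mint, ash, moss, ivy}, right has 1 {fig}.
  Root fern: left subtree has 1 node {teak}, right has 6 {cedar, rye, mint, ash, moss, ivy}.
    Root rye: left subtree has 1 node {cedar}, right has 4 {mint, ash, moss, ivy}.
      Root mint: left subtree has 0 nodes { }, right has 3 {ash, moss, ivy}.
        Root ash: left subtree has 0 nodes { }, right has 2 {moss, ivy}.
          Root ivy: left subtree has 1 node {moss}, right has 0 { }.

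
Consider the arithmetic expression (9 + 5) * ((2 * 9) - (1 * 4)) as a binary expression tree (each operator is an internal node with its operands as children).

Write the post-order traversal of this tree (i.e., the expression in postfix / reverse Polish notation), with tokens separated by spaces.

9 5 + 2 9 * 1 4 * - *

Post-order on an expression tree gives postfix notation: for each operator, emit left operand, right operand, then the operator.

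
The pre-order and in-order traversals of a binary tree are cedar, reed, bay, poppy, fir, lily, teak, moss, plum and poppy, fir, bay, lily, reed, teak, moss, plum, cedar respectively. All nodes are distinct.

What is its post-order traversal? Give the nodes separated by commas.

fir, poppy, lily, bay, plum, moss, teak, reed, cedar

The first element of pre-order is the root; it splits in-order into left and right subtrees.
Root cedar: left subtree has 8 nodes {poppy, fir, bay, lily, reed, teak, moss, plum}, right has 0 { }.
  Root reed: left subtree has 4 nodes {poppy, fir, bay, lily}, right has 3 {teak, moss, plum}.
    Root bay: left subtree has 2 nodes {poppy, fir}, right has 1 {lily}.
      Root poppy: left subtree has 0 nodes { }, right has 1 {fir}.
    Root teak: left subtree has 0 nodes { }, right has 2 {moss, plum}.
      Root moss: left subtree has 0 nodes { }, right has 1 {plum}.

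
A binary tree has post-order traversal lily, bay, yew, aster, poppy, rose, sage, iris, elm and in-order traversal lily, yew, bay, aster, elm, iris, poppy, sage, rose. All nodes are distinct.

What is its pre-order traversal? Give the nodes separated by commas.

elm, aster, yew, lily, bay, iris, sage, poppy, rose

The last element of post-order is the root; it splits in-order into left and right subtrees.
Root elm: left subtree has 4 nodes {lily, yew, bay, aster}, right has 4 {iris, poppy, sage, rose}.
  Root aster: left subtree has 3 nodes {lily, yew, bay}, right has 0 { }.
    Root yew: left subtree has 1 node {lily}, right has 1 {bay}.
  Root iris: left subtree has 0 nodes { }, right has 3 {poppy, sage, rose}.
    Root sage: left subtree has 1 node {poppy}, right has 1 {rose}.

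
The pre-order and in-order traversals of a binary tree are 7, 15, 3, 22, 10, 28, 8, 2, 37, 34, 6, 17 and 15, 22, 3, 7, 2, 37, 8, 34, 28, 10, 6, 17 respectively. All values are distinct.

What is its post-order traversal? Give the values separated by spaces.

The first element of pre-order is the root; it splits in-order into left and right subtrees.
Root 7: left subtree has 3 nodes {15, 22, 3}, right has 8 {2, 37, 8, 34, 28, 10, 6, 17}.
  Root 15: left subtree has 0 nodes { }, right has 2 {22, 3}.
    Root 3: left subtree has 1 node {22}, right has 0 { }.
  Root 10: left subtree has 5 nodes {2, 37, 8, 34, 28}, right has 2 {6, 17}.
    Root 28: left subtree has 4 nodes {2, 37, 8, 34}, right has 0 { }.
      Root 8: left subtree has 2 nodes {2, 37}, right has 1 {34}.
        Root 2: left subtree has 0 nodes { }, right has 1 {37}.
    Root 6: left subtree has 0 nodes { }, right has 1 {17}.

22 3 15 37 2 34 8 28 17 6 10 7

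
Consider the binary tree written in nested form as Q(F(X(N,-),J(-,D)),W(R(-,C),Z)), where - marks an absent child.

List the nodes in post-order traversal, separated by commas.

Post-order visits the left subtree, then the right subtree, then the node.
At Q: go left to F.
  At F: go left to X.
    At X: go left to N.
      N is a leaf — visit N.
    At X: no right child.
    Visit X.
  At F: go right to J.
    At J: no left child.
    At J: go right to D.
      D is a leaf — visit D.
    Visit J.
  Visit F.
At Q: go right to W.
  At W: go left to R.
    At R: no left child.
    At R: go right to C.
      C is a leaf — visit C.
    Visit R.
  At W: go right to Z.
    Z is a leaf — visit Z.
  Visit W.
Visit Q.

N, X, D, J, F, C, R, Z, W, Q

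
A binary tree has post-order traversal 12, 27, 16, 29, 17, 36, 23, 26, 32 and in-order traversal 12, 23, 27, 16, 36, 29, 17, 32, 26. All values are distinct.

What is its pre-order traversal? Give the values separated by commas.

The last element of post-order is the root; it splits in-order into left and right subtrees.
Root 32: left subtree has 7 nodes {12, 23, 27, 16, 36, 29, 17}, right has 1 {26}.
  Root 23: left subtree has 1 node {12}, right has 5 {27, 16, 36, 29, 17}.
    Root 36: left subtree has 2 nodes {27, 16}, right has 2 {29, 17}.
      Root 16: left subtree has 1 node {27}, right has 0 { }.
      Root 17: left subtree has 1 node {29}, right has 0 { }.

32, 23, 12, 36, 16, 27, 17, 29, 26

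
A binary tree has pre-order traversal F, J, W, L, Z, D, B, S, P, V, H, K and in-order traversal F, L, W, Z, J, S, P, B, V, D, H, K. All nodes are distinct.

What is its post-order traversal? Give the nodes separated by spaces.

The first element of pre-order is the root; it splits in-order into left and right subtrees.
Root F: left subtree has 0 nodes { }, right has 11 {L, W, Z, J, S, P, B, V, D, H, K}.
  Root J: left subtree has 3 nodes {L, W, Z}, right has 7 {S, P, B, V, D, H, K}.
    Root W: left subtree has 1 node {L}, right has 1 {Z}.
    Root D: left subtree has 4 nodes {S, P, B, V}, right has 2 {H, K}.
      Root B: left subtree has 2 nodes {S, P}, right has 1 {V}.
        Root S: left subtree has 0 nodes { }, right has 1 {P}.
      Root H: left subtree has 0 nodes { }, right has 1 {K}.

L Z W P S V B K H D J F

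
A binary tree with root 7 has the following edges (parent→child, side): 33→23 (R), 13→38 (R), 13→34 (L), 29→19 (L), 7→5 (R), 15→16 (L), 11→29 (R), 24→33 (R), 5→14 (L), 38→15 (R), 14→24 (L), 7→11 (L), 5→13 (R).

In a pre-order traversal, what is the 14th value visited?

16

Pre-order visits the node, then its left subtree, then its right subtree.
Visit 7.
At 7: go left to 11.
  Visit 11.
  At 11: no left child.
  At 11: go right to 29.
    Visit 29.
    At 29: go left to 19.
      19 is a leaf — visit 19.
    At 29: no right child.
At 7: go right to 5.
  Visit 5.
  At 5: go left to 14.
    Visit 14.
    At 14: go left to 24.
      Visit 24.
      At 24: no left child.
      At 24: go right to 33.
        Visit 33.
        At 33: no left child.
        At 33: go right to 23.
          23 is a leaf — visit 23.
    At 14: no right child.
  At 5: go right to 13.
    Visit 13.
    At 13: go left to 34.
      34 is a leaf — visit 34.
    At 13: go right to 38.
      Visit 38.
      At 38: no left child.
      At 38: go right to 15.
        Visit 15.
        At 15: go left to 16.
          16 is a leaf — visit 16.
        At 15: no right child.
Full pre-order sequence: 7, 11, 29, 19, 5, 14, 24, 33, 23, 13, 34, 38, 15, 16.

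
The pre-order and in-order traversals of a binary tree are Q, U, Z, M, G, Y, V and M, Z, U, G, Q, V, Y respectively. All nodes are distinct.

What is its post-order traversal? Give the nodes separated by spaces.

The first element of pre-order is the root; it splits in-order into left and right subtrees.
Root Q: left subtree has 4 nodes {M, Z, U, G}, right has 2 {V, Y}.
  Root U: left subtree has 2 nodes {M, Z}, right has 1 {G}.
    Root Z: left subtree has 1 node {M}, right has 0 { }.
  Root Y: left subtree has 1 node {V}, right has 0 { }.

M Z G U V Y Q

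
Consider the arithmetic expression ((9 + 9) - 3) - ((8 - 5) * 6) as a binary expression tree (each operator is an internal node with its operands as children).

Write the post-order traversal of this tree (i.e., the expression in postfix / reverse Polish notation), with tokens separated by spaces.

9 9 + 3 - 8 5 - 6 * -

Post-order on an expression tree gives postfix notation: for each operator, emit left operand, right operand, then the operator.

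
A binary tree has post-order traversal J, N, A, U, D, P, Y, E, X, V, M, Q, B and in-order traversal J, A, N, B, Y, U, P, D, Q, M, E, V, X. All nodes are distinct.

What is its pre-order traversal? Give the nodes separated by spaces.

The last element of post-order is the root; it splits in-order into left and right subtrees.
Root B: left subtree has 3 nodes {J, A, N}, right has 9 {Y, U, P, D, Q, M, E, V, X}.
  Root A: left subtree has 1 node {J}, right has 1 {N}.
  Root Q: left subtree has 4 nodes {Y, U, P, D}, right has 4 {M, E, V, X}.
    Root Y: left subtree has 0 nodes { }, right has 3 {U, P, D}.
      Root P: left subtree has 1 node {U}, right has 1 {D}.
    Root M: left subtree has 0 nodes { }, right has 3 {E, V, X}.
      Root V: left subtree has 1 node {E}, right has 1 {X}.

B A J N Q Y P U D M V E X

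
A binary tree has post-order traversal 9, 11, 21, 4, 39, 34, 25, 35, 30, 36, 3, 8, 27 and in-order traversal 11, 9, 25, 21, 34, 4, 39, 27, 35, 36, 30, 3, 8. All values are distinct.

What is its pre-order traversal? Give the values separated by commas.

27, 25, 11, 9, 34, 21, 39, 4, 8, 3, 36, 35, 30

The last element of post-order is the root; it splits in-order into left and right subtrees.
Root 27: left subtree has 7 nodes {11, 9, 25, 21, 34, 4, 39}, right has 5 {35, 36, 30, 3, 8}.
  Root 25: left subtree has 2 nodes {11, 9}, right has 4 {21, 34, 4, 39}.
    Root 11: left subtree has 0 nodes { }, right has 1 {9}.
    Root 34: left subtree has 1 node {21}, right has 2 {4, 39}.
      Root 39: left subtree has 1 node {4}, right has 0 { }.
  Root 8: left subtree has 4 nodes {35, 36, 30, 3}, right has 0 { }.
    Root 3: left subtree has 3 nodes {35, 36, 30}, right has 0 { }.
      Root 36: left subtree has 1 node {35}, right has 1 {30}.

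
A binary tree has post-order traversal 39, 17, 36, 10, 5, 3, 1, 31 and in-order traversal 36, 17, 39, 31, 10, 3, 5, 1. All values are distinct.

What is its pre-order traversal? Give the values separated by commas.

31, 36, 17, 39, 1, 3, 10, 5

The last element of post-order is the root; it splits in-order into left and right subtrees.
Root 31: left subtree has 3 nodes {36, 17, 39}, right has 4 {10, 3, 5, 1}.
  Root 36: left subtree has 0 nodes { }, right has 2 {17, 39}.
    Root 17: left subtree has 0 nodes { }, right has 1 {39}.
  Root 1: left subtree has 3 nodes {10, 3, 5}, right has 0 { }.
    Root 3: left subtree has 1 node {10}, right has 1 {5}.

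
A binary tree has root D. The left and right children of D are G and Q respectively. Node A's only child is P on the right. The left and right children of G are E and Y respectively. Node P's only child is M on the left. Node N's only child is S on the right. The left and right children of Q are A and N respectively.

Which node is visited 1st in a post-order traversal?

E

Post-order visits the left subtree, then the right subtree, then the node.
At D: go left to G.
  At G: go left to E.
    E is a leaf — visit E.
  At G: go right to Y.
    Y is a leaf — visit Y.
  Visit G.
At D: go right to Q.
  At Q: go left to A.
    At A: no left child.
    At A: go right to P.
      At P: go left to M.
        M is a leaf — visit M.
      At P: no right child.
      Visit P.
    Visit A.
  At Q: go right to N.
    At N: no left child.
    At N: go right to S.
      S is a leaf — visit S.
    Visit N.
  Visit Q.
Visit D.
Full post-order sequence: E, Y, G, M, P, A, S, N, Q, D.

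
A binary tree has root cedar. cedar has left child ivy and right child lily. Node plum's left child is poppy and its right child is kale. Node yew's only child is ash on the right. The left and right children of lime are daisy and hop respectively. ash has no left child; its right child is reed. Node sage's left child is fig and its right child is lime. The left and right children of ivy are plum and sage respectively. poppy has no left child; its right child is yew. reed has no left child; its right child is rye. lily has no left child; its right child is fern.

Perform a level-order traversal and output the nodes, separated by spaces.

cedar ivy lily plum sage fern poppy kale fig lime yew daisy hop ash reed rye

Level-order visits nodes level by level from the root, left to right within each level.
Level 0: cedar
Level 1: ivy, lily
Level 2: plum, sage, fern
Level 3: poppy, kale, fig, lime
Level 4: yew, daisy, hop
Level 5: ash
Level 6: reed
Level 7: rye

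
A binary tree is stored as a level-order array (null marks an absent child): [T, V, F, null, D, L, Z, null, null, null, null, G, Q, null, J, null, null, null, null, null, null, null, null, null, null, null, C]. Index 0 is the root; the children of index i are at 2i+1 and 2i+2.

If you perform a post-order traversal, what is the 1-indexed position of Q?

5

Post-order visits the left subtree, then the right subtree, then the node.
At T: go left to V.
  At V: no left child.
  At V: go right to D.
    D is a leaf — visit D.
  Visit V.
At T: go right to F.
  At F: go left to L.
    At L: go left to G.
      G is a leaf — visit G.
    At L: go right to Q.
      At Q: no left child.
      At Q: go right to C.
        C is a leaf — visit C.
      Visit Q.
    Visit L.
  At F: go right to Z.
    At Z: no left child.
    At Z: go right to J.
      J is a leaf — visit J.
    Visit Z.
  Visit F.
Visit T.
Full post-order sequence: D, V, G, C, Q, L, J, Z, F, T.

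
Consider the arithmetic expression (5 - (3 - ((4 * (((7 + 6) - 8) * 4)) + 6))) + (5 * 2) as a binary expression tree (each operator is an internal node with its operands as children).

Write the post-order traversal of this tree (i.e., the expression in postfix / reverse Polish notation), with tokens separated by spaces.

Post-order on an expression tree gives postfix notation: for each operator, emit left operand, right operand, then the operator.

5 3 4 7 6 + 8 - 4 * * 6 + - - 5 2 * +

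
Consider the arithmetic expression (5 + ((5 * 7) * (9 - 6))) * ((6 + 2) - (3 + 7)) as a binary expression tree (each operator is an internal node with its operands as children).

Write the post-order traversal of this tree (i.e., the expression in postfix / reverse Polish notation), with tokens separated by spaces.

Post-order on an expression tree gives postfix notation: for each operator, emit left operand, right operand, then the operator.

5 5 7 * 9 6 - * + 6 2 + 3 7 + - *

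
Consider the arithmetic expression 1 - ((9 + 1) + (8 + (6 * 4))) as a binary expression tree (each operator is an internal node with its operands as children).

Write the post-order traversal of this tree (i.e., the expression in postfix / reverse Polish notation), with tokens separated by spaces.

Post-order on an expression tree gives postfix notation: for each operator, emit left operand, right operand, then the operator.

1 9 1 + 8 6 4 * + + -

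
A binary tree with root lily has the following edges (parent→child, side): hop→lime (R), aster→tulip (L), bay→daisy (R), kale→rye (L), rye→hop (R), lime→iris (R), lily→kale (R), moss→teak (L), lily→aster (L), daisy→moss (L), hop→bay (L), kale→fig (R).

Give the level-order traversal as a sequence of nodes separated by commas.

lily, aster, kale, tulip, rye, fig, hop, bay, lime, daisy, iris, moss, teak

Level-order visits nodes level by level from the root, left to right within each level.
Level 0: lily
Level 1: aster, kale
Level 2: tulip, rye, fig
Level 3: hop
Level 4: bay, lime
Level 5: daisy, iris
Level 6: moss
Level 7: teak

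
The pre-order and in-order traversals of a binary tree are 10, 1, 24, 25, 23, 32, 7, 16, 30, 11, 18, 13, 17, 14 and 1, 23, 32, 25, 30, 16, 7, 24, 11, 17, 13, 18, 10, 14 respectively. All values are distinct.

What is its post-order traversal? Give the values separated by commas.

32, 23, 30, 16, 7, 25, 17, 13, 18, 11, 24, 1, 14, 10

The first element of pre-order is the root; it splits in-order into left and right subtrees.
Root 10: left subtree has 12 nodes {1, 23, 32, 25, 30, 16, 7, 24, 11, 17, 13, 18}, right has 1 {14}.
  Root 1: left subtree has 0 nodes { }, right has 11 {23, 32, 25, 30, 16, 7, 24, 11, 17, 13, 18}.
    Root 24: left subtree has 6 nodes {23, 32, 25, 30, 16, 7}, right has 4 {11, 17, 13, 18}.
      Root 25: left subtree has 2 nodes {23, 32}, right has 3 {30, 16, 7}.
        Root 23: left subtree has 0 nodes { }, right has 1 {32}.
        Root 7: left subtree has 2 nodes {30, 16}, right has 0 { }.
          Root 16: left subtree has 1 node {30}, right has 0 { }.
      Root 11: left subtree has 0 nodes { }, right has 3 {17, 13, 18}.
        Root 18: left subtree has 2 nodes {17, 13}, right has 0 { }.
          Root 13: left subtree has 1 node {17}, right has 0 { }.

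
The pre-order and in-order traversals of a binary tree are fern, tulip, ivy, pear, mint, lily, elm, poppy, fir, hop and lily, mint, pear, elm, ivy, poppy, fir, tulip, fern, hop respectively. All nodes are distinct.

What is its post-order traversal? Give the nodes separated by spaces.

lily mint elm pear fir poppy ivy tulip hop fern

The first element of pre-order is the root; it splits in-order into left and right subtrees.
Root fern: left subtree has 8 nodes {lily, mint, pear, elm, ivy, poppy, fir, tulip}, right has 1 {hop}.
  Root tulip: left subtree has 7 nodes {lily, mint, pear, elm, ivy, poppy, fir}, right has 0 { }.
    Root ivy: left subtree has 4 nodes {lily, mint, pear, elm}, right has 2 {poppy, fir}.
      Root pear: left subtree has 2 nodes {lily, mint}, right has 1 {elm}.
        Root mint: left subtree has 1 node {lily}, right has 0 { }.
      Root poppy: left subtree has 0 nodes { }, right has 1 {fir}.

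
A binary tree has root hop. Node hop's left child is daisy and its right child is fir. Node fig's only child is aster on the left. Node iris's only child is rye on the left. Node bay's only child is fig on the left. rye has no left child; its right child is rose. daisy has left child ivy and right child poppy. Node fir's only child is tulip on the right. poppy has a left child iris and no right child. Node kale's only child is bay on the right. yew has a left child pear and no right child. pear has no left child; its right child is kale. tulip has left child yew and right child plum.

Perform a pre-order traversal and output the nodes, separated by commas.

hop, daisy, ivy, poppy, iris, rye, rose, fir, tulip, yew, pear, kale, bay, fig, aster, plum

Pre-order visits the node, then its left subtree, then its right subtree.
Visit hop.
At hop: go left to daisy.
  Visit daisy.
  At daisy: go left to ivy.
    ivy is a leaf — visit ivy.
  At daisy: go right to poppy.
    Visit poppy.
    At poppy: go left to iris.
      Visit iris.
      At iris: go left to rye.
        Visit rye.
        At rye: no left child.
        At rye: go right to rose.
          rose is a leaf — visit rose.
      At iris: no right child.
    At poppy: no right child.
At hop: go right to fir.
  Visit fir.
  At fir: no left child.
  At fir: go right to tulip.
    Visit tulip.
    At tulip: go left to yew.
      Visit yew.
      At yew: go left to pear.
        Visit pear.
        At pear: no left child.
        At pear: go right to kale.
          Visit kale.
          At kale: no left child.
          At kale: go right to bay.
            Visit bay.
            At bay: go left to fig.
              Visit fig.
              At fig: go left to aster.
                aster is a leaf — visit aster.
              At fig: no right child.
            At bay: no right child.
      At yew: no right child.
    At tulip: go right to plum.
      plum is a leaf — visit plum.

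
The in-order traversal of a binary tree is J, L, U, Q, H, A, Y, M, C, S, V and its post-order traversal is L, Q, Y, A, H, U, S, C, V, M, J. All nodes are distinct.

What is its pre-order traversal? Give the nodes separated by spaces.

J M U L H Q A Y V C S

The last element of post-order is the root; it splits in-order into left and right subtrees.
Root J: left subtree has 0 nodes { }, right has 10 {L, U, Q, H, A, Y, M, C, S, V}.
  Root M: left subtree has 6 nodes {L, U, Q, H, A, Y}, right has 3 {C, S, V}.
    Root U: left subtree has 1 node {L}, right has 4 {Q, H, A, Y}.
      Root H: left subtree has 1 node {Q}, right has 2 {A, Y}.
        Root A: left subtree has 0 nodes { }, right has 1 {Y}.
    Root V: left subtree has 2 nodes {C, S}, right has 0 { }.
      Root C: left subtree has 0 nodes { }, right has 1 {S}.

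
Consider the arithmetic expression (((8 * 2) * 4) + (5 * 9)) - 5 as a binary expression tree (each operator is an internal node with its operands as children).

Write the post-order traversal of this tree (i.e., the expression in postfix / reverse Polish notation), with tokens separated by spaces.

Post-order on an expression tree gives postfix notation: for each operator, emit left operand, right operand, then the operator.

8 2 * 4 * 5 9 * + 5 -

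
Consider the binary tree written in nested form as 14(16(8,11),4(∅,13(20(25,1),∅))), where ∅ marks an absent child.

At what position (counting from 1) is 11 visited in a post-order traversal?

2

Post-order visits the left subtree, then the right subtree, then the node.
At 14: go left to 16.
  At 16: go left to 8.
    8 is a leaf — visit 8.
  At 16: go right to 11.
    11 is a leaf — visit 11.
  Visit 16.
At 14: go right to 4.
  At 4: no left child.
  At 4: go right to 13.
    At 13: go left to 20.
      At 20: go left to 25.
        25 is a leaf — visit 25.
      At 20: go right to 1.
        1 is a leaf — visit 1.
      Visit 20.
    At 13: no right child.
    Visit 13.
  Visit 4.
Visit 14.
Full post-order sequence: 8, 11, 16, 25, 1, 20, 13, 4, 14.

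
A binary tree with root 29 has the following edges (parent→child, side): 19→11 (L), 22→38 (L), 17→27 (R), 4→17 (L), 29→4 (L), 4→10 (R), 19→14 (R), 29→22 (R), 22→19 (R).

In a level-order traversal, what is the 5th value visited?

Level-order visits nodes level by level from the root, left to right within each level.
Level 0: 29
Level 1: 4, 22
Level 2: 17, 10, 38, 19
Level 3: 27, 11, 14
Full level-order sequence: 29, 4, 22, 17, 10, 38, 19, 27, 11, 14.

10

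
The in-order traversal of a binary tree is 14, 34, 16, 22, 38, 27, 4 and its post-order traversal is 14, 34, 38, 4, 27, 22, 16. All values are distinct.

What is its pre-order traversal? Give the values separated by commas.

The last element of post-order is the root; it splits in-order into left and right subtrees.
Root 16: left subtree has 2 nodes {14, 34}, right has 4 {22, 38, 27, 4}.
  Root 34: left subtree has 1 node {14}, right has 0 { }.
  Root 22: left subtree has 0 nodes { }, right has 3 {38, 27, 4}.
    Root 27: left subtree has 1 node {38}, right has 1 {4}.

16, 34, 14, 22, 27, 38, 4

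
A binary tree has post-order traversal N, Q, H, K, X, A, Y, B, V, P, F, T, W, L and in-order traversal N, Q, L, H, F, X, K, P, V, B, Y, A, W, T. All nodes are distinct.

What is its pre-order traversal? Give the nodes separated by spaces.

The last element of post-order is the root; it splits in-order into left and right subtrees.
Root L: left subtree has 2 nodes {N, Q}, right has 11 {H, F, X, K, P, V, B, Y, A, W, T}.
  Root Q: left subtree has 1 node {N}, right has 0 { }.
  Root W: left subtree has 9 nodes {H, F, X, K, P, V, B, Y, A}, right has 1 {T}.
    Root F: left subtree has 1 node {H}, right has 7 {X, K, P, V, B, Y, A}.
      Root P: left subtree has 2 nodes {X, K}, right has 4 {V, B, Y, A}.
        Root X: left subtree has 0 nodes { }, right has 1 {K}.
        Root V: left subtree has 0 nodes { }, right has 3 {B, Y, A}.
          Root B: left subtree has 0 nodes { }, right has 2 {Y, A}.
            Root Y: left subtree has 0 nodes { }, right has 1 {A}.

L Q N W F H P X K V B Y A T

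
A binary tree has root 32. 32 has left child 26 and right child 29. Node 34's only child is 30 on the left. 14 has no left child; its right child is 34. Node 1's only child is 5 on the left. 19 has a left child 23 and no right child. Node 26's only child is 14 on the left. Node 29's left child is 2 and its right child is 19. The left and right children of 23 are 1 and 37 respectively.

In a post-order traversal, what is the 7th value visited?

1

Post-order visits the left subtree, then the right subtree, then the node.
At 32: go left to 26.
  At 26: go left to 14.
    At 14: no left child.
    At 14: go right to 34.
      At 34: go left to 30.
        30 is a leaf — visit 30.
      At 34: no right child.
      Visit 34.
    Visit 14.
  At 26: no right child.
  Visit 26.
At 32: go right to 29.
  At 29: go left to 2.
    2 is a leaf — visit 2.
  At 29: go right to 19.
    At 19: go left to 23.
      At 23: go left to 1.
        At 1: go left to 5.
          5 is a leaf — visit 5.
        At 1: no right child.
        Visit 1.
      At 23: go right to 37.
        37 is a leaf — visit 37.
      Visit 23.
    At 19: no right child.
    Visit 19.
  Visit 29.
Visit 32.
Full post-order sequence: 30, 34, 14, 26, 2, 5, 1, 37, 23, 19, 29, 32.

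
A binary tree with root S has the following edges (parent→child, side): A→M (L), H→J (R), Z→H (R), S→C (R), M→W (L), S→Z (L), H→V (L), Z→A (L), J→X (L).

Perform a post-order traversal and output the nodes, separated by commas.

W, M, A, V, X, J, H, Z, C, S

Post-order visits the left subtree, then the right subtree, then the node.
At S: go left to Z.
  At Z: go left to A.
    At A: go left to M.
      At M: go left to W.
        W is a leaf — visit W.
      At M: no right child.
      Visit M.
    At A: no right child.
    Visit A.
  At Z: go right to H.
    At H: go left to V.
      V is a leaf — visit V.
    At H: go right to J.
      At J: go left to X.
        X is a leaf — visit X.
      At J: no right child.
      Visit J.
    Visit H.
  Visit Z.
At S: go right to C.
  C is a leaf — visit C.
Visit S.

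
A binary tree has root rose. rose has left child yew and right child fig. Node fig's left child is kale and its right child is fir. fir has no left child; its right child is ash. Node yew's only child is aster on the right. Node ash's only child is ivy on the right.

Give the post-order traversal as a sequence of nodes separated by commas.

Post-order visits the left subtree, then the right subtree, then the node.
At rose: go left to yew.
  At yew: no left child.
  At yew: go right to aster.
    aster is a leaf — visit aster.
  Visit yew.
At rose: go right to fig.
  At fig: go left to kale.
    kale is a leaf — visit kale.
  At fig: go right to fir.
    At fir: no left child.
    At fir: go right to ash.
      At ash: no left child.
      At ash: go right to ivy.
        ivy is a leaf — visit ivy.
      Visit ash.
    Visit fir.
  Visit fig.
Visit rose.

aster, yew, kale, ivy, ash, fir, fig, rose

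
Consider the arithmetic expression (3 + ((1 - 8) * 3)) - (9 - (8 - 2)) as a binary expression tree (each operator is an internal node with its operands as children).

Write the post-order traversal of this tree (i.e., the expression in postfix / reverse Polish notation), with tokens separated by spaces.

Post-order on an expression tree gives postfix notation: for each operator, emit left operand, right operand, then the operator.

3 1 8 - 3 * + 9 8 2 - - -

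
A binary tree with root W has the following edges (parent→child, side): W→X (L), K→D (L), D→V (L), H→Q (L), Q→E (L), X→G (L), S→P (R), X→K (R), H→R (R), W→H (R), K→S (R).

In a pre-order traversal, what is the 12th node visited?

Pre-order visits the node, then its left subtree, then its right subtree.
Visit W.
At W: go left to X.
  Visit X.
  At X: go left to G.
    G is a leaf — visit G.
  At X: go right to K.
    Visit K.
    At K: go left to D.
      Visit D.
      At D: go left to V.
        V is a leaf — visit V.
      At D: no right child.
    At K: go right to S.
      Visit S.
      At S: no left child.
      At S: go right to P.
        P is a leaf — visit P.
At W: go right to H.
  Visit H.
  At H: go left to Q.
    Visit Q.
    At Q: go left to E.
      E is a leaf — visit E.
    At Q: no right child.
  At H: go right to R.
    R is a leaf — visit R.
Full pre-order sequence: W, X, G, K, D, V, S, P, H, Q, E, R.

R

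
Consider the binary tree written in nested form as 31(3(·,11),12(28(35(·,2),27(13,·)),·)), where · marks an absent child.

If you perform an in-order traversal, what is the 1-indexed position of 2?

5

In-order visits the left subtree, then the node, then the right subtree.
At 31: go left to 3.
  At 3: no left child.
  Visit 3.
  At 3: go right to 11.
    11 is a leaf — visit 11.
Visit 31.
At 31: go right to 12.
  At 12: go left to 28.
    At 28: go left to 35.
      At 35: no left child.
      Visit 35.
      At 35: go right to 2.
        2 is a leaf — visit 2.
    Visit 28.
    At 28: go right to 27.
      At 27: go left to 13.
        13 is a leaf — visit 13.
      Visit 27.
      At 27: no right child.
  Visit 12.
  At 12: no right child.
Full in-order sequence: 3, 11, 31, 35, 2, 28, 13, 27, 12.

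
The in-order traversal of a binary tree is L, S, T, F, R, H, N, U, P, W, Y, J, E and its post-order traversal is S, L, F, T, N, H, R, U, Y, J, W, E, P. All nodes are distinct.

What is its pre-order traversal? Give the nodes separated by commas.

The last element of post-order is the root; it splits in-order into left and right subtrees.
Root P: left subtree has 8 nodes {L, S, T, F, R, H, N, U}, right has 4 {W, Y, J, E}.
  Root U: left subtree has 7 nodes {L, S, T, F, R, H, N}, right has 0 { }.
    Root R: left subtree has 4 nodes {L, S, T, F}, right has 2 {H, N}.
      Root T: left subtree has 2 nodes {L, S}, right has 1 {F}.
        Root L: left subtree has 0 nodes { }, right has 1 {S}.
      Root H: left subtree has 0 nodes { }, right has 1 {N}.
  Root E: left subtree has 3 nodes {W, Y, J}, right has 0 { }.
    Root W: left subtree has 0 nodes { }, right has 2 {Y, J}.
      Root J: left subtree has 1 node {Y}, right has 0 { }.

P, U, R, T, L, S, F, H, N, E, W, J, Y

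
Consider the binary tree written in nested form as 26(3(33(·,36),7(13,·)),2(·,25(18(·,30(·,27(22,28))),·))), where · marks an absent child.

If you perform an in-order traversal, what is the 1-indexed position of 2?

In-order visits the left subtree, then the node, then the right subtree.
At 26: go left to 3.
  At 3: go left to 33.
    At 33: no left child.
    Visit 33.
    At 33: go right to 36.
      36 is a leaf — visit 36.
  Visit 3.
  At 3: go right to 7.
    At 7: go left to 13.
      13 is a leaf — visit 13.
    Visit 7.
    At 7: no right child.
Visit 26.
At 26: go right to 2.
  At 2: no left child.
  Visit 2.
  At 2: go right to 25.
    At 25: go left to 18.
      At 18: no left child.
      Visit 18.
      At 18: go right to 30.
        At 30: no left child.
        Visit 30.
        At 30: go right to 27.
          At 27: go left to 22.
            22 is a leaf — visit 22.
          Visit 27.
          At 27: go right to 28.
            28 is a leaf — visit 28.
    Visit 25.
    At 25: no right child.
Full in-order sequence: 33, 36, 3, 13, 7, 26, 2, 18, 30, 22, 27, 28, 25.

7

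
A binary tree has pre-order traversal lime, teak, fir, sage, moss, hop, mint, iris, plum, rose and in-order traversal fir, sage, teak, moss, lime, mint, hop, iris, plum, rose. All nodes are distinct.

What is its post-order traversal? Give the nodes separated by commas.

sage, fir, moss, teak, mint, rose, plum, iris, hop, lime

The first element of pre-order is the root; it splits in-order into left and right subtrees.
Root lime: left subtree has 4 nodes {fir, sage, teak, moss}, right has 5 {mint, hop, iris, plum, rose}.
  Root teak: left subtree has 2 nodes {fir, sage}, right has 1 {moss}.
    Root fir: left subtree has 0 nodes { }, right has 1 {sage}.
  Root hop: left subtree has 1 node {mint}, right has 3 {iris, plum, rose}.
    Root iris: left subtree has 0 nodes { }, right has 2 {plum, rose}.
      Root plum: left subtree has 0 nodes { }, right has 1 {rose}.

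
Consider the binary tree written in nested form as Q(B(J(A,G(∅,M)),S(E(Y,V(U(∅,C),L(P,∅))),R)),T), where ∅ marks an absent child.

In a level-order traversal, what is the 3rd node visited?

Level-order visits nodes level by level from the root, left to right within each level.
Level 0: Q
Level 1: B, T
Level 2: J, S
Level 3: A, G, E, R
Level 4: M, Y, V
Level 5: U, L
Level 6: C, P
Full level-order sequence: Q, B, T, J, S, A, G, E, R, M, Y, V, U, L, C, P.

T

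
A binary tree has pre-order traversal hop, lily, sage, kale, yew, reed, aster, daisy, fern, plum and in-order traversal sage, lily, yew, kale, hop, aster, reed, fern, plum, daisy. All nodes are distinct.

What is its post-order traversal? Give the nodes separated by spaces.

The first element of pre-order is the root; it splits in-order into left and right subtrees.
Root hop: left subtree has 4 nodes {sage, lily, yew, kale}, right has 5 {aster, reed, fern, plum, daisy}.
  Root lily: left subtree has 1 node {sage}, right has 2 {yew, kale}.
    Root kale: left subtree has 1 node {yew}, right has 0 { }.
  Root reed: left subtree has 1 node {aster}, right has 3 {fern, plum, daisy}.
    Root daisy: left subtree has 2 nodes {fern, plum}, right has 0 { }.
      Root fern: left subtree has 0 nodes { }, right has 1 {plum}.

sage yew kale lily aster plum fern daisy reed hop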